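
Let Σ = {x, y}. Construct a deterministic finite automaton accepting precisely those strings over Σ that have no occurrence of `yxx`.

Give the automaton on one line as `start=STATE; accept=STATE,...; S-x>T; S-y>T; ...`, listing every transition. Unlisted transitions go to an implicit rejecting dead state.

start=s0; accept=s0,s1,s2; s0-x>s0; s0-y>s1; s1-x>s2; s1-y>s1; s2-x>s3; s2-y>s1; s3-x>s3; s3-y>s3

Track partial matches of the forbidden pattern `yxx`. State s3 is a dead state reached once `yxx` has occurred; every other state accepts. s0 means no part of `yxx` is currently matched.
With 4 states:
        x   y  
>* s0   s0  s1 
 * s1   s2  s1 
 * s2   s3  s1 
   s3   s3  s3 
(> = start, * = accepting)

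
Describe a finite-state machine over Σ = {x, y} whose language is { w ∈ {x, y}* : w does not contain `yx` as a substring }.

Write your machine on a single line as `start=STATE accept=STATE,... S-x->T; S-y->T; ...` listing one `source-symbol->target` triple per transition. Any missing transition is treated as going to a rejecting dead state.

start=q0; accept=q0,q1; q0-x->q0; q0-y->q1; q1-x->q2; q1-y->q1; q2-x->q2; q2-y->q2

Track partial matches of the forbidden pattern `yx`. State q2 is a dead state reached once `yx` has occurred; every other state accepts. q0 means no part of `yx` is currently matched.
        x   y  
>* q0   q0  q1 
 * q1   q2  q1 
   q2   q2  q2 
(> = start, * = accepting)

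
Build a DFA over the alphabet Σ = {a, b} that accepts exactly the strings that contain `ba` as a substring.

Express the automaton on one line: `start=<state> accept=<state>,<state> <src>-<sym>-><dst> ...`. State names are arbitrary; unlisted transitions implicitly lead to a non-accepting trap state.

States s0..s1 record the length of the longest prefix of `ba` that matches the current input suffix. Reaching s2 means `ba` has been seen, and we stay there forever. Accept from s2.
        a   b  
>  s0   s0  s1 
   s1   s2  s1 
 * s2   s2  s2 
(> = start, * = accepting)

start=s0 accept=s2 s0-a->s0 s0-b->s1 s1-a->s2 s1-b->s1 s2-a->s2 s2-b->s2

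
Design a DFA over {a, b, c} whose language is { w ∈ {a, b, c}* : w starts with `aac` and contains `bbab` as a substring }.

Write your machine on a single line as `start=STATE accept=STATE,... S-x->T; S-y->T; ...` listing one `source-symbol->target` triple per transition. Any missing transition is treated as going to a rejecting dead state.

start=s0; accept=s8; s0-a->s1; s0-b->s2; s0-c->s2; s1-a->s3; s1-b->s2; s1-c->s2; s2-a->s2; s2-b->s2; s2-c->s2; s3-a->s2; s3-b->s2; s3-c->s4; s4-a->s4; s4-b->s5; s4-c->s4; s5-a->s4; s5-b->s6; s5-c->s4; s6-a->s7; s6-b->s6; s6-c->s4; s7-a->s4; s7-b->s8; s7-c->s4; s8-a->s8; s8-b->s8; s8-c->s8

Handle the two conditions separately and then intersect. One (5 states) tracks whether the input so far still matches the prefix `aac`; the other (5 states) tracks whether and how much of `bbab` has been seen. Each combined state is a pair, one component from each; accept when both components accept. Minimizing collapses redundant product states.
A 9-state machine:
        a   b   c  
>  s0   s1  s2  s2 
   s1   s3  s2  s2 
   s2   s2  s2  s2 
   s3   s2  s2  s4 
   s4   s4  s5  s4 
   s5   s4  s6  s4 
   s6   s7  s6  s4 
   s7   s4  s8  s4 
 * s8   s8  s8  s8 
(> = start, * = accepting)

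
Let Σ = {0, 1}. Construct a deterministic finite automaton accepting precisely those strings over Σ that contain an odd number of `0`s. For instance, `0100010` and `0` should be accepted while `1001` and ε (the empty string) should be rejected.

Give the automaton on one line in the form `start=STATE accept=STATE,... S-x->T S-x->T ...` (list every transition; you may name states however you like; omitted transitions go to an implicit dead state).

start=q0 accept=q1 q0-0->q1 q0-1->q0 q1-0->q0 q1-1->q1

Keep the running count of `0`s modulo 2: each `0` advances along the cycle q0 → q1 → q0 while other symbols loop. Accept at q1.
        0   1  
>  q0   q1  q0 
 * q1   q0  q1 
(> = start, * = accepting)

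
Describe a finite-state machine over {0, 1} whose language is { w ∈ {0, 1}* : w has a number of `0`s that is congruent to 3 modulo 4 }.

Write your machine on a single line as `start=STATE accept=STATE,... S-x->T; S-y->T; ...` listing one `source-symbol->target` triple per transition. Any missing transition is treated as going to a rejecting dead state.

The only thing that matters is how many `0`s have appeared, reduced mod 4. Use one state per residue: q0 for 0, …, q3 for 3. Reading `0` moves to the next residue; anything else stays put. q3 is accepting.
With 4 states:
        0   1  
>  q0   q1  q0 
   q1   q2  q1 
   q2   q3  q2 
 * q3   q0  q3 
(> = start, * = accepting)

start=q0; accept=q3; q0-0->q1; q0-1->q0; q1-0->q2; q1-1->q1; q2-0->q3; q2-1->q2; q3-0->q0; q3-1->q3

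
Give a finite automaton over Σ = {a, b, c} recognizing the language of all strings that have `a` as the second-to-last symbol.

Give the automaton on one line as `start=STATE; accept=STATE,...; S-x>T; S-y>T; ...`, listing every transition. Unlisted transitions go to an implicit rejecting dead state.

start=S0; accept=S4,S5,S6; S0-a>S1; S0-b>S2; S0-c>S3; S1-a>S4; S1-b>S5; S1-c>S6; S2-a>S7; S2-b>S8; S2-c>S9; S3-a>S10; S3-b>S11; S3-c>S12; S4-a>S4; S4-b>S5; S4-c>S6; S5-a>S7; S5-b>S8; S5-c>S9; S6-a>S10; S6-b>S11; S6-c>S12; S7-a>S4; S7-b>S5; S7-c>S6; S8-a>S7; S8-b>S8; S8-c>S9; S9-a>S10; S9-b>S11; S9-c>S12; S10-a>S4; S10-b>S5; S10-c>S6; S11-a>S7; S11-b>S8; S11-c>S9; S12-a>S10; S12-b>S11; S12-c>S12

Because acceptance depends on a position counted from the end, the machine has to buffer the most recent 2 symbols. Make each state the string of the last up-to-2 symbols read; on input `x` shift the window left and append `x`. Accept when the buffered window has length 2 and begins with `a`.
A 13-state machine:
          a    b    c  
>  S0     S1   S2   S3 
   S1     S4   S5   S6 
   S2     S7   S8   S9 
   S3    S10  S11  S12 
 * S4     S4   S5   S6 
 * S5     S7   S8   S9 
 * S6    S10  S11  S12 
   S7     S4   S5   S6 
   S8     S7   S8   S9 
   S9    S10  S11  S12 
   S10    S4   S5   S6 
   S11    S7   S8   S9 
   S12   S10  S11  S12 
(> = start, * = accepting)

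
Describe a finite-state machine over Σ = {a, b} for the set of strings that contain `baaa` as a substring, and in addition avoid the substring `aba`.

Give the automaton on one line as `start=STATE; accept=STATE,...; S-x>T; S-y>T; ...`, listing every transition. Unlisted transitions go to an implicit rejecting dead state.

Build one automaton per condition and run them in lockstep. The first has 5 states tracking whether and how much of `baaa` has been seen; the second has 4 states tracking partial matches of the forbidden pattern `aba`. A product state is a pair (one from each), accepting exactly when both do.
13 states suffice.
          a    b  
>  q0     q1   q2 
   q1     q1   q3 
   q2     q4   q2 
   q3     q5   q2 
   q4     q6   q3 
   q5     q7   q8 
   q6     q9   q3 
   q7    q10   q8 
   q8     q5   q8 
 * q9     q9  q11 
   q10   q10  q10 
 * q11   q10  q12 
 * q12    q9  q12 
(> = start, * = accepting)

start=q0; accept=q9,q11,q12; q0-a>q1; q0-b>q2; q1-a>q1; q1-b>q3; q2-a>q4; q2-b>q2; q3-a>q5; q3-b>q2; q4-a>q6; q4-b>q3; q5-a>q7; q5-b>q8; q6-a>q9; q6-b>q3; q7-a>q10; q7-b>q8; q8-a>q5; q8-b>q8; q9-a>q9; q9-b>q11; q10-a>q10; q10-b>q10; q11-a>q10; q11-b>q12; q12-a>q9; q12-b>q12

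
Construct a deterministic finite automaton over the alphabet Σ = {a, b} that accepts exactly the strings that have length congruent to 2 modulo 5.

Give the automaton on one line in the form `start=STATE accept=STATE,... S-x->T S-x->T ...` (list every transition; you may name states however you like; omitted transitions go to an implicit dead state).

Count input length modulo 5: every symbol advances one step around the cycle s0 → s1 → s2 → s3 → s4 → s0. Accept at s2.
5 states suffice.
        a   b  
>  s0   s1  s1 
   s1   s2  s2 
 * s2   s3  s3 
   s3   s4  s4 
   s4   s0  s0 
(> = start, * = accepting)

start=s0 accept=s2 s0-a->s1 s0-b->s1 s1-a->s2 s1-b->s2 s2-a->s3 s2-b->s3 s3-a->s4 s3-b->s4 s4-a->s0 s4-b->s0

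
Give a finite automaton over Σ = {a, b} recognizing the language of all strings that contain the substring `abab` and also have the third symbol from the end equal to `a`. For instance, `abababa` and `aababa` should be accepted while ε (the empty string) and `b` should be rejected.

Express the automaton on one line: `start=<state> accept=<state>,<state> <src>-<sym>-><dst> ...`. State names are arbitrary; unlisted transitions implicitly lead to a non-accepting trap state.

start=s0 accept=s16,s17,s21,s22 s0-a->s1 s0-b->s2 s1-a->s3 s1-b->s4 s2-a->s5 s2-b->s6 s3-a->s7 s3-b->s8 s4-a->s9 s4-b->s10 s5-a->s11 s5-b->s12 s6-a->s13 s6-b->s14 s7-a->s7 s7-b->s8 s8-a->s9 s8-b->s10 s9-a->s11 s9-b->s15 s10-a->s13 s10-b->s14 s11-a->s7 s11-b->s8 s12-a->s9 s12-b->s10 s13-a->s11 s13-b->s12 s14-a->s13 s14-b->s14 s15-a->s16 s15-b->s17 s16-a->s18 s16-b->s15 s17-a->s19 s17-b->s20 s18-a->s21 s18-b->s22 s19-a->s18 s19-b->s15 s20-a->s19 s20-b->s20 s21-a->s21 s21-b->s22 s22-a->s16 s22-b->s17

Handle the two conditions separately and then intersect. The first has 5 states tracking whether and how much of `abab` has been seen; the second has 15 states tracking the last 3 symbols read. A product state is a pair (one from each), accepting exactly when both do.
With 23 states:
          a    b  
>  s0     s1   s2 
   s1     s3   s4 
   s2     s5   s6 
   s3     s7   s8 
   s4     s9  s10 
   s5    s11  s12 
   s6    s13  s14 
   s7     s7   s8 
   s8     s9  s10 
   s9    s11  s15 
   s10   s13  s14 
   s11    s7   s8 
   s12    s9  s10 
   s13   s11  s12 
   s14   s13  s14 
   s15   s16  s17 
 * s16   s18  s15 
 * s17   s19  s20 
   s18   s21  s22 
   s19   s18  s15 
   s20   s19  s20 
 * s21   s21  s22 
 * s22   s16  s17 
(> = start, * = accepting)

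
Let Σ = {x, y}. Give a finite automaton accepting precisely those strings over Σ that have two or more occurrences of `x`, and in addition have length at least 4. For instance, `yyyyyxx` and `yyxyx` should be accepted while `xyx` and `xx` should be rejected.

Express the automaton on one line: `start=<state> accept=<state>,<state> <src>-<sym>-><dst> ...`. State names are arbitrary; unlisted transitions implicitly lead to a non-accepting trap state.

start=s0 accept=s8 s0-x->s1 s0-y->s2 s1-x->s3 s1-y->s4 s2-x->s4 s2-y->s5 s3-x->s6 s3-y->s6 s4-x->s6 s4-y->s7 s5-x->s7 s5-y->s5 s6-x->s8 s6-y->s8 s7-x->s8 s7-y->s7 s8-x->s8 s8-y->s8

Run two small machines in parallel and take their product. One (4 states) tracks the count of `x`s, saturating at 3; the other (6 states) tracks the input length, saturating at 5. Each combined state is a pair, one component from each; accept when both components accept. Minimizing collapses redundant product states.
With 9 states:
        x   y  
>  s0   s1  s2 
   s1   s3  s4 
   s2   s4  s5 
   s3   s6  s6 
   s4   s6  s7 
   s5   s7  s5 
   s6   s8  s8 
   s7   s8  s7 
 * s8   s8  s8 
(> = start, * = accepting)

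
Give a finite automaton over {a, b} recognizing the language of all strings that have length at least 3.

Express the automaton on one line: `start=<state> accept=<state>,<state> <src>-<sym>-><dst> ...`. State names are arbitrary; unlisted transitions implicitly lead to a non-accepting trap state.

We only need to distinguish lengths 0, 1, …, 3, and '>3'. Chain s0 → s1 → s2 → s3 → s4 on every symbol, with s4 looping. Accepting states: {s3, s4}.
A 5-state machine:
        a   b  
>  s0   s1  s1 
   s1   s2  s2 
   s2   s3  s3 
 * s3   s4  s4 
 * s4   s4  s4 
(> = start, * = accepting)

start=s0 accept=s3,s4 s0-a->s1 s0-b->s1 s1-a->s2 s1-b->s2 s2-a->s3 s2-b->s3 s3-a->s4 s3-b->s4 s4-a->s4 s4-b->s4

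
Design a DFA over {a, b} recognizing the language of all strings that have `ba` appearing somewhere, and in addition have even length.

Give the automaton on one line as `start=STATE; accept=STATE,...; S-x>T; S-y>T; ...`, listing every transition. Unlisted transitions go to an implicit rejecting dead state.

Run two small machines in parallel and take their product. One (3 states) tracks whether and how much of `ba` has been seen; the other (2 states) tracks the input length modulo 2. Each combined state is a pair, one component from each; accept when both components accept.
A 6-state machine:
        a   b  
>  S0   S1  S2 
   S1   S0  S3 
   S2   S4  S3 
   S3   S5  S2 
 * S4   S5  S5 
   S5   S4  S4 
(> = start, * = accepting)

start=S0; accept=S4; S0-a>S1; S0-b>S2; S1-a>S0; S1-b>S3; S2-a>S4; S2-b>S3; S3-a>S5; S3-b>S2; S4-a>S5; S4-b>S5; S5-a>S4; S5-b>S4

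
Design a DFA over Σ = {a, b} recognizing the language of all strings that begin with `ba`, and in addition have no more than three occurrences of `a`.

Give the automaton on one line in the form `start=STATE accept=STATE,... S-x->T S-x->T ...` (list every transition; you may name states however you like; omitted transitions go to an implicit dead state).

Handle the two conditions separately and then intersect. The first has 4 states tracking whether the input so far still matches the prefix `ba`; the second has 5 states tracking the count of `a`s, saturating at 4. A product state is a pair (one from each), accepting exactly when both do. After merging equivalent states the machine shrinks.
With 6 states:
        a   b  
>  S0   S1  S2 
   S1   S1  S1 
   S2   S3  S1 
 * S3   S4  S3 
 * S4   S5  S4 
 * S5   S1  S5 
(> = start, * = accepting)

start=S0 accept=S3,S4,S5 S0-a->S1 S0-b->S2 S1-a->S1 S1-b->S1 S2-a->S3 S2-b->S1 S3-a->S4 S3-b->S3 S4-a->S5 S4-b->S4 S5-a->S1 S5-b->S5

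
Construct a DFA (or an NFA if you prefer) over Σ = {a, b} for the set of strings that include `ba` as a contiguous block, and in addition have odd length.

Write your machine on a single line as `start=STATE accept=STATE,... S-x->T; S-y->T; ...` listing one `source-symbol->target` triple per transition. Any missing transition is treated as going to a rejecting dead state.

Run two small machines in parallel and take their product. The first has 3 states tracking whether and how much of `ba` has been seen; the second has 2 states tracking the input length modulo 2. A product state is a pair (one from each), accepting exactly when both do.
        a   b  
>  S0   S1  S2 
   S1   S0  S3 
   S2   S4  S3 
   S3   S5  S2 
   S4   S5  S5 
 * S5   S4  S4 
(> = start, * = accepting)

start=S0; accept=S5; S0-a->S1; S0-b->S2; S1-a->S0; S1-b->S3; S2-a->S4; S2-b->S3; S3-a->S5; S3-b->S2; S4-a->S5; S4-b->S5; S5-a->S4; S5-b->S4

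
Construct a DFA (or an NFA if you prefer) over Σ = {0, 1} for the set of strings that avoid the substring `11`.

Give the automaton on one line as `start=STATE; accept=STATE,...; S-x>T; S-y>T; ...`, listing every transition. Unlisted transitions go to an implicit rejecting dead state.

This is the complement of 'contains `11`'. Use the same substring-matching states — q0 through q2 holding how much of `11` has just been matched — but flip the accepting set: everything except the trap q2 accepts.
With 3 states:
        0   1  
>* q0   q0  q1 
 * q1   q0  q2 
   q2   q2  q2 
(> = start, * = accepting)

start=q0; accept=q0,q1; q0-0>q0; q0-1>q1; q1-0>q0; q1-1>q2; q2-0>q2; q2-1>q2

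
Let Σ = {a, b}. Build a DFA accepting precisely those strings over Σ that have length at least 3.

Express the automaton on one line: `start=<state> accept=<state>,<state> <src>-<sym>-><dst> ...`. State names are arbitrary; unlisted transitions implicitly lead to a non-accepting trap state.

Count input length up to 4: every symbol moves from S0 toward S4, which means 'more than 3' and absorbs. Accept from {S3, S4}.
With 5 states:
        a   b  
>  S0   S1  S1 
   S1   S2  S2 
   S2   S3  S3 
 * S3   S4  S4 
 * S4   S4  S4 
(> = start, * = accepting)

start=S0 accept=S3,S4 S0-a->S1 S0-b->S1 S1-a->S2 S1-b->S2 S2-a->S3 S2-b->S3 S3-a->S4 S3-b->S4 S4-a->S4 S4-b->S4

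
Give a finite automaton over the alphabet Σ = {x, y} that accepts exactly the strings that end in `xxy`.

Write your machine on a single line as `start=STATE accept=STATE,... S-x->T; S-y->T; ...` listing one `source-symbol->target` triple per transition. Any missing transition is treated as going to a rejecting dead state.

start=S0; accept=S3; S0-x->S1; S0-y->S0; S1-x->S2; S1-y->S0; S2-x->S2; S2-y->S3; S3-x->S1; S3-y->S0

Let each state record the length of the longest suffix of the input read so far that is also a prefix of `xxy`. S1 means the last symbol is `x`; S2 means the last 2 symbols are `xx`; S3 means the last 3 symbols are `xxy`. Accept only at S3, where the string currently ends in `xxy`.
With 4 states:
        x   y  
>  S0   S1  S0 
   S1   S2  S0 
   S2   S2  S3 
 * S3   S1  S0 
(> = start, * = accepting)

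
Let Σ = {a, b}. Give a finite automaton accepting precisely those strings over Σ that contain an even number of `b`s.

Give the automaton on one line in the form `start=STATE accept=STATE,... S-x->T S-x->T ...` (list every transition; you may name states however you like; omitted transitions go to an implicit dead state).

The only thing that matters is how many `b`s have appeared, reduced mod 2. Use one state per residue: s0 for 0, …, s1 for 1. Reading `b` moves to the next residue; anything else stays put. s0 is accepting.
With 2 states:
        a   b  
>* s0   s0  s1 
   s1   s1  s0 
(> = start, * = accepting)

start=s0 accept=s0 s0-a->s0 s0-b->s1 s1-a->s1 s1-b->s0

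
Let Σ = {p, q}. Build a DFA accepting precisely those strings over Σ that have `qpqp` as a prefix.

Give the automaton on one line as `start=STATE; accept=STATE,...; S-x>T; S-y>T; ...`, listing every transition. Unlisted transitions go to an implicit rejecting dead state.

start=S0; accept=S4; S0-p>S5; S0-q>S1; S1-p>S2; S1-q>S5; S2-p>S5; S2-q>S3; S3-p>S4; S3-q>S5; S4-p>S4; S4-q>S4; S5-p>S5; S5-q>S5

Check the first 4 symbols one by one: S0 through S3 record how many have matched `qpqp` so far; any wrong symbol goes to the dead state S5. After all 4 match we enter the accepting sink S4.
A 6-state machine:
        p   q  
>  S0   S5  S1 
   S1   S2  S5 
   S2   S5  S3 
   S3   S4  S5 
 * S4   S4  S4 
   S5   S5  S5 
(> = start, * = accepting)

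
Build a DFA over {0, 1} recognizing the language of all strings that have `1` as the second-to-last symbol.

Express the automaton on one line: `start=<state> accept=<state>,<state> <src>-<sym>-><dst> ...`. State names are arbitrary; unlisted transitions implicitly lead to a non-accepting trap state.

Because acceptance depends on a position counted from the end, the machine has to buffer the most recent 2 symbols. Make each state the string of the last up-to-2 symbols read; on input `x` shift the window left and append `x`. Accept when the buffered window has length 2 and begins with `1`.
7 states suffice.
        0   1  
>  q0   q1  q2 
   q1   q3  q4 
   q2   q5  q6 
   q3   q3  q4 
   q4   q5  q6 
 * q5   q3  q4 
 * q6   q5  q6 
(> = start, * = accepting)

start=q0 accept=q5,q6 q0-0->q1 q0-1->q2 q1-0->q3 q1-1->q4 q2-0->q5 q2-1->q6 q3-0->q3 q3-1->q4 q4-0->q5 q4-1->q6 q5-0->q3 q5-1->q4 q6-0->q5 q6-1->q6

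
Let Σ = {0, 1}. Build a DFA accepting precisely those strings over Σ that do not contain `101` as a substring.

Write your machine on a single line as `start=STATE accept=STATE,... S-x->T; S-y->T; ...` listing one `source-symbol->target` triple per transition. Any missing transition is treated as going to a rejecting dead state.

start=q0; accept=q0,q1,q2; q0-0->q0; q0-1->q1; q1-0->q2; q1-1->q1; q2-0->q0; q2-1->q3; q3-0->q3; q3-1->q3

Track partial matches of the forbidden pattern `101`. State q3 is a dead state reached once `101` has occurred; every other state accepts. q0 means no part of `101` is currently matched.
        0   1  
>* q0   q0  q1 
 * q1   q2  q1 
 * q2   q0  q3 
   q3   q3  q3 
(> = start, * = accepting)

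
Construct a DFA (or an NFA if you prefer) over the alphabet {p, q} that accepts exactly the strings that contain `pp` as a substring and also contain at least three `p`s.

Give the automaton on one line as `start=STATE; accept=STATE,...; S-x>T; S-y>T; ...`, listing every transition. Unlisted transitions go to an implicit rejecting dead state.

start=A; accept=E,G; A-p>B; A-q>A; B-p>C; B-q>D; C-p>E; C-q>C; D-p>F; D-q>D; E-p>G; E-q>E; F-p>E; F-q>H; G-p>G; G-q>G; H-p>I; H-q>H; I-p>G; I-q>J; J-p>K; J-q>J; K-p>G; K-q>L; L-p>K; L-q>L

Handle the two conditions separately and then intersect. The first has 3 states tracking whether and how much of `pp` has been seen; the second has 5 states tracking the count of `p`s, saturating at 4. A product state is a pair (one from each), accepting exactly when both do.
12 states suffice.
       p  q 
>  A   B  A 
   B   C  D 
   C   E  C 
   D   F  D 
 * E   G  E 
   F   E  H 
 * G   G  G 
   H   I  H 
   I   G  J 
   J   K  J 
   K   G  L 
   L   K  L 
(> = start, * = accepting)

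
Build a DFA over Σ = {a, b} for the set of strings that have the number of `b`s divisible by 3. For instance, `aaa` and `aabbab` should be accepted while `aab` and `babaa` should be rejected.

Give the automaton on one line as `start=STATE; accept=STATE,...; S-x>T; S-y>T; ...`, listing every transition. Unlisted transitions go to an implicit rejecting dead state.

The only thing that matters is how many `b`s have appeared, reduced mod 3. Use one state per residue: q0 for 0, …, q2 for 2. Reading `b` moves to the next residue; anything else stays put. q0 is accepting.
3 states suffice.
        a   b  
>* q0   q0  q1 
   q1   q1  q2 
   q2   q2  q0 
(> = start, * = accepting)

start=q0; accept=q0; q0-a>q0; q0-b>q1; q1-a>q1; q1-b>q2; q2-a>q2; q2-b>q0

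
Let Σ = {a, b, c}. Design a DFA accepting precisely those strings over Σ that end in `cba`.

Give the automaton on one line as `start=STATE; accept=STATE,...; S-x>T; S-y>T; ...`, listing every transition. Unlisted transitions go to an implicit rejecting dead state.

start=s0; accept=s3; s0-a>s0; s0-b>s0; s0-c>s1; s1-a>s0; s1-b>s2; s1-c>s1; s2-a>s3; s2-b>s0; s2-c>s1; s3-a>s0; s3-b>s0; s3-c>s1

Let each state record the length of the longest suffix of the input read so far that is also a prefix of `cba`. s1 means the last symbol is `c`; s2 means the last 2 symbols are `cb`; s3 means the last 3 symbols are `cba`. Accept only at s3, where the string currently ends in `cba`.
4 states suffice.
        a   b   c  
>  s0   s0  s0  s1 
   s1   s0  s2  s1 
   s2   s3  s0  s1 
 * s3   s0  s0  s1 
(> = start, * = accepting)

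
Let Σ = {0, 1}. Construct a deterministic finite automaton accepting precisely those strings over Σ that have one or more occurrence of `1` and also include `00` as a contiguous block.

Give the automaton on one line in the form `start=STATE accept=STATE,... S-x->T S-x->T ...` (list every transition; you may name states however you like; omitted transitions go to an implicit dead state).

start=s0 accept=s5 s0-0->s1 s0-1->s2 s1-0->s3 s1-1->s2 s2-0->s4 s2-1->s2 s3-0->s3 s3-1->s5 s4-0->s5 s4-1->s2 s5-0->s5 s5-1->s5

Handle the two conditions separately and then intersect. The first has 3 states tracking the count of `1`s, saturating at 2; the second has 3 states tracking whether and how much of `00` has been seen. A product state is a pair (one from each), accepting exactly when both do. Equivalent product states are then merged.
        0   1  
>  s0   s1  s2 
   s1   s3  s2 
   s2   s4  s2 
   s3   s3  s5 
   s4   s5  s2 
 * s5   s5  s5 
(> = start, * = accepting)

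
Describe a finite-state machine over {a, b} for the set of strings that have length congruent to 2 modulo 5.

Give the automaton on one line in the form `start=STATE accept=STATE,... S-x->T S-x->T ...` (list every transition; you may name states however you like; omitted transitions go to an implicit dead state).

Count input length modulo 5: every symbol advances one step around the cycle s0 → s1 → s2 → s3 → s4 → s0. Accept at s2.
A 5-state machine:
        a   b  
>  s0   s1  s1 
   s1   s2  s2 
 * s2   s3  s3 
   s3   s4  s4 
   s4   s0  s0 
(> = start, * = accepting)

start=s0 accept=s2 s0-a->s1 s0-b->s1 s1-a->s2 s1-b->s2 s2-a->s3 s2-b->s3 s3-a->s4 s3-b->s4 s4-a->s0 s4-b->s0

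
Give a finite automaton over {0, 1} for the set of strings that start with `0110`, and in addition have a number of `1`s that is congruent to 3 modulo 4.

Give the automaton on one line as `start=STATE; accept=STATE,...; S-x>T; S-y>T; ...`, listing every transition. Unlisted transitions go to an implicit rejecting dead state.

start=A; accept=G; A-0>B; A-1>C; B-0>C; B-1>D; C-0>C; C-1>C; D-0>C; D-1>E; E-0>F; E-1>C; F-0>F; F-1>G; G-0>G; G-1>H; H-0>H; H-1>I; I-0>I; I-1>F

Build one automaton per condition and run them in lockstep. One (6 states) tracks whether the input so far still matches the prefix `0110`; the other (4 states) tracks the count of `1`s modulo 4. Each combined state is a pair, one component from each; accept when both components accept. After merging equivalent states the machine shrinks.
9 states suffice.
       0  1 
>  A   B  C 
   B   C  D 
   C   C  C 
   D   C  E 
   E   F  C 
   F   F  G 
 * G   G  H 
   H   H  I 
   I   I  F 
(> = start, * = accepting)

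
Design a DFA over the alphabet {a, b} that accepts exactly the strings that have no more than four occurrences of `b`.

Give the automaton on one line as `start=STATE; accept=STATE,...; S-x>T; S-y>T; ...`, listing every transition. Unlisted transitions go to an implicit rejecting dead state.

Only the number of `b`s matters, and only up to 5. Make a chain q0 → q1 → q2 → q3 → q4 → q5 advanced by each `b` (with q5 absorbing); every other symbol self-loops. The accepting set is {q0, q1, q2, q3, q4}.
With 6 states:
        a   b  
>* q0   q0  q1 
 * q1   q1  q2 
 * q2   q2  q3 
 * q3   q3  q4 
 * q4   q4  q5 
   q5   q5  q5 
(> = start, * = accepting)

start=q0; accept=q0,q1,q2,q3,q4; q0-a>q0; q0-b>q1; q1-a>q1; q1-b>q2; q2-a>q2; q2-b>q3; q3-a>q3; q3-b>q4; q4-a>q4; q4-b>q5; q5-a>q5; q5-b>q5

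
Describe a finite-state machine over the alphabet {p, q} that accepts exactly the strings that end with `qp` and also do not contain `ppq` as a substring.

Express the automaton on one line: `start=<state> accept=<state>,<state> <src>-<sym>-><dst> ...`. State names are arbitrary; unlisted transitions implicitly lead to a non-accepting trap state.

start=A accept=E A-p->B A-q->C B-p->D B-q->C C-p->E C-q->C D-p->D D-q->F E-p->D E-q->C F-p->G F-q->F G-p->H G-q->F H-p->H H-q->F

Build one automaton per condition and run them in lockstep. The first has 3 states tracking how much of the suffix `qp` has currently been matched; the second has 4 states tracking partial matches of the forbidden pattern `ppq`. A product state is a pair (one from each), accepting exactly when both do.
8 states suffice.
       p  q 
>  A   B  C 
   B   D  C 
   C   E  C 
   D   D  F 
 * E   D  C 
   F   G  F 
   G   H  F 
   H   H  F 
(> = start, * = accepting)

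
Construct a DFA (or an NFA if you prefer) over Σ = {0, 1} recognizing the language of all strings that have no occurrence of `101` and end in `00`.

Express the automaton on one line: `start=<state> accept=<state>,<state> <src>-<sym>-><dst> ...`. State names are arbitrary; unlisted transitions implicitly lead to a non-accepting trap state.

Handle the two conditions separately and then intersect. One (4 states) tracks partial matches of the forbidden pattern `101`; the other (3 states) tracks how much of the suffix `00` has currently been matched. Each combined state is a pair, one component from each; accept when both components accept. Equivalent product states are then merged.
6 states suffice.
        0   1  
>  q0   q1  q2 
   q1   q3  q2 
   q2   q4  q2 
 * q3   q3  q2 
   q4   q3  q5 
   q5   q5  q5 
(> = start, * = accepting)

start=q0 accept=q3 q0-0->q1 q0-1->q2 q1-0->q3 q1-1->q2 q2-0->q4 q2-1->q2 q3-0->q3 q3-1->q2 q4-0->q3 q4-1->q5 q5-0->q5 q5-1->q5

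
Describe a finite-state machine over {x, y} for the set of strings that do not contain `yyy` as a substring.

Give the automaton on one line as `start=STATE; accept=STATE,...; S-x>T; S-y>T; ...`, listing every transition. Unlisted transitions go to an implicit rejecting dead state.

start=q0; accept=q0,q1,q2; q0-x>q0; q0-y>q1; q1-x>q0; q1-y>q2; q2-x>q0; q2-y>q3; q3-x>q3; q3-y>q3

Track partial matches of the forbidden pattern `yyy`. State q3 is a dead state reached once `yyy` has occurred; every other state accepts. q0 means no part of `yyy` is currently matched.
4 states suffice.
        x   y  
>* q0   q0  q1 
 * q1   q0  q2 
 * q2   q0  q3 
   q3   q3  q3 
(> = start, * = accepting)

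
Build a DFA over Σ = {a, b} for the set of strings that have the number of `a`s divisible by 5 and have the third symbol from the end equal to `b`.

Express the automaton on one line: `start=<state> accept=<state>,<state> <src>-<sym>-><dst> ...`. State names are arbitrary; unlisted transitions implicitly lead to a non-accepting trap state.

start=S0 accept=S6,S13,S14,S15 S0-a->S1 S0-b->S2 S1-a->S3 S1-b->S1 S2-a->S1 S2-b->S4 S3-a->S5 S3-b->S3 S4-a->S1 S4-b->S6 S5-a->S7 S5-b->S8 S6-a->S1 S6-b->S6 S7-a->S0 S7-b->S9 S8-a->S10 S8-b->S8 S9-a->S11 S9-b->S12 S10-a->S13 S10-b->S9 S11-a->S1 S11-b->S14 S12-a->S15 S12-b->S12 S13-a->S1 S13-b->S2 S14-a->S1 S14-b->S4 S15-a->S1 S15-b->S14

Run two small machines in parallel and take their product. One (5 states) tracks the count of `a`s modulo 5; the other (15 states) tracks the last 3 symbols read. Each combined state is a pair, one component from each; accept when both components accept. Equivalent product states are then merged.
          a    b  
>  S0     S1   S2 
   S1     S3   S1 
   S2     S1   S4 
   S3     S5   S3 
   S4     S1   S6 
   S5     S7   S8 
 * S6     S1   S6 
   S7     S0   S9 
   S8    S10   S8 
   S9    S11  S12 
   S10   S13   S9 
   S11    S1  S14 
   S12   S15  S12 
 * S13    S1   S2 
 * S14    S1   S4 
 * S15    S1  S14 
(> = start, * = accepting)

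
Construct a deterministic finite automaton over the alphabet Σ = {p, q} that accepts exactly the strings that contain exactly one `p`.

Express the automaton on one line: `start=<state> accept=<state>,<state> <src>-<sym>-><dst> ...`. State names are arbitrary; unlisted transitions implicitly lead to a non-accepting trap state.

start=S0 accept=S1 S0-p->S1 S0-q->S0 S1-p->S2 S1-q->S1 S2-p->S2 S2-q->S2

Only the number of `p`s matters, and only up to 2. Make a chain S0 → S1 → S2 advanced by each `p` (with S2 absorbing); every other symbol self-loops. The accepting set is {S1}.
A 3-state machine:
        p   q  
>  S0   S1  S0 
 * S1   S2  S1 
   S2   S2  S2 
(> = start, * = accepting)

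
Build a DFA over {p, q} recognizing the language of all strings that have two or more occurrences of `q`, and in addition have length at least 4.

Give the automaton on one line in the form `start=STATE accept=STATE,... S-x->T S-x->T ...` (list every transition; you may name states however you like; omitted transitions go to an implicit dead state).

start=S0 accept=S8 S0-p->S1 S0-q->S2 S1-p->S3 S1-q->S4 S2-p->S4 S2-q->S5 S3-p->S3 S3-q->S6 S4-p->S6 S4-q->S7 S5-p->S7 S5-q->S7 S6-p->S6 S6-q->S8 S7-p->S8 S7-q->S8 S8-p->S8 S8-q->S8

Build one automaton per condition and run them in lockstep. One (4 states) tracks the count of `q`s, saturating at 3; the other (6 states) tracks the input length, saturating at 5. Each combined state is a pair, one component from each; accept when both components accept. Minimizing collapses redundant product states.
9 states suffice.
        p   q  
>  S0   S1  S2 
   S1   S3  S4 
   S2   S4  S5 
   S3   S3  S6 
   S4   S6  S7 
   S5   S7  S7 
   S6   S6  S8 
   S7   S8  S8 
 * S8   S8  S8 
(> = start, * = accepting)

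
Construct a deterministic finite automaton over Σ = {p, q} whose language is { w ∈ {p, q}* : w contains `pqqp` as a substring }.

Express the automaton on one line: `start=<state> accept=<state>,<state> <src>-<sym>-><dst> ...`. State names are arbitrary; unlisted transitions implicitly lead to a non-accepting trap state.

start=A accept=E A-p->B A-q->A B-p->B B-q->C C-p->B C-q->D D-p->E D-q->A E-p->E E-q->E

States A..D record the length of the longest prefix of `pqqp` that matches the current input suffix. Reaching E means `pqqp` has been seen, and we stay there forever. Accept from E.
5 states suffice.
       p  q 
>  A   B  A 
   B   B  C 
   C   B  D 
   D   E  A 
 * E   E  E 
(> = start, * = accepting)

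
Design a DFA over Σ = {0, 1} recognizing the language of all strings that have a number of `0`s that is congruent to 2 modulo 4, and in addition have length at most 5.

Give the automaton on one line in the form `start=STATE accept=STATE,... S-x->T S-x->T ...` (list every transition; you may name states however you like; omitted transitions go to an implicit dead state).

Handle the two conditions separately and then intersect. One (4 states) tracks the count of `0`s modulo 4; the other (7 states) tracks the input length, saturating at 6. Each combined state is a pair, one component from each; accept when both components accept.
A 22-state machine:
          0    1  
>  S0     S1   S2 
   S1     S3   S4 
   S2     S4   S5 
 * S3     S6   S7 
   S4     S7   S8 
   S5     S8   S9 
   S6    S10  S11 
 * S7    S11  S12 
   S8    S12  S13 
   S9    S13  S10 
   S10   S14  S15 
   S11   S15  S16 
 * S12   S16  S17 
   S13   S17  S14 
   S14   S18  S19 
   S15   S19  S20 
   S16   S20  S21 
 * S17   S21  S18 
   S18   S21  S18 
   S19   S18  S19 
   S20   S19  S20 
   S21   S20  S21 
(> = start, * = accepting)

start=S0 accept=S3,S7,S12,S17 S0-0->S1 S0-1->S2 S1-0->S3 S1-1->S4 S2-0->S4 S2-1->S5 S3-0->S6 S3-1->S7 S4-0->S7 S4-1->S8 S5-0->S8 S5-1->S9 S6-0->S10 S6-1->S11 S7-0->S11 S7-1->S12 S8-0->S12 S8-1->S13 S9-0->S13 S9-1->S10 S10-0->S14 S10-1->S15 S11-0->S15 S11-1->S16 S12-0->S16 S12-1->S17 S13-0->S17 S13-1->S14 S14-0->S18 S14-1->S19 S15-0->S19 S15-1->S20 S16-0->S20 S16-1->S21 S17-0->S21 S17-1->S18 S18-0->S21 S18-1->S18 S19-0->S18 S19-1->S19 S20-0->S19 S20-1->S20 S21-0->S20 S21-1->S21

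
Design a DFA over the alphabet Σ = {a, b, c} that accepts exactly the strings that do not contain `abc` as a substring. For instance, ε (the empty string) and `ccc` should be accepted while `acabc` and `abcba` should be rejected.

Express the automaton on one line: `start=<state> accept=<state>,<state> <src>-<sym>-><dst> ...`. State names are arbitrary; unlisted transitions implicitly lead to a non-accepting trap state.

This is the complement of 'contains `abc`'. Use the same substring-matching states — S0 through S3 holding how much of `abc` has just been matched — but flip the accepting set: everything except the trap S3 accepts.
A 4-state machine:
        a   b   c  
>* S0   S1  S0  S0 
 * S1   S1  S2  S0 
 * S2   S1  S0  S3 
   S3   S3  S3  S3 
(> = start, * = accepting)

start=S0 accept=S0,S1,S2 S0-a->S1 S0-b->S0 S0-c->S0 S1-a->S1 S1-b->S2 S1-c->S0 S2-a->S1 S2-b->S0 S2-c->S3 S3-a->S3 S3-b->S3 S3-c->S3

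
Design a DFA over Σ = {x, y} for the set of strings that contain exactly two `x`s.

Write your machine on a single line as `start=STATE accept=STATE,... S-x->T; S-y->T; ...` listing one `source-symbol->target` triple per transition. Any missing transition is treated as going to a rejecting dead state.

Only the number of `x`s matters, and only up to 3. Make a chain s0 → s1 → s2 → s3 advanced by each `x` (with s3 absorbing); every other symbol self-loops. The accepting set is {s2}.
        x   y  
>  s0   s1  s0 
   s1   s2  s1 
 * s2   s3  s2 
   s3   s3  s3 
(> = start, * = accepting)

start=s0; accept=s2; s0-x->s1; s0-y->s0; s1-x->s2; s1-y->s1; s2-x->s3; s2-y->s2; s3-x->s3; s3-y->s3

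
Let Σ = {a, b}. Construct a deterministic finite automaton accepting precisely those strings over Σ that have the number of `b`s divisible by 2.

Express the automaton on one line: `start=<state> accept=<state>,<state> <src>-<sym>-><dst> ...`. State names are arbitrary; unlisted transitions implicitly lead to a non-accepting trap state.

start=q0 accept=q0 q0-a->q0 q0-b->q1 q1-a->q1 q1-b->q0

The only thing that matters is how many `b`s have appeared, reduced mod 2. Use one state per residue: q0 for 0, …, q1 for 1. Reading `b` moves to the next residue; anything else stays put. q0 is accepting.
2 states suffice.
        a   b  
>* q0   q0  q1 
   q1   q1  q0 
(> = start, * = accepting)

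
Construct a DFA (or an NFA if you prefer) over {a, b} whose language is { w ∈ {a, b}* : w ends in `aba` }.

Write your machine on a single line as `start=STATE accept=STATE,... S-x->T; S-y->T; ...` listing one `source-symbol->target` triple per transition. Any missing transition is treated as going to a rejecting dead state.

start=q0; accept=q3; q0-a->q1; q0-b->q0; q1-a->q1; q1-b->q2; q2-a->q3; q2-b->q0; q3-a->q1; q3-b->q2

Let each state record the length of the longest suffix of the input read so far that is also a prefix of `aba`. q1 means the last symbol is `a`; q2 means the last 2 symbols are `ab`; q3 means the last 3 symbols are `aba`. Accept only at q3, where the string currently ends in `aba`.
With 4 states:
        a   b  
>  q0   q1  q0 
   q1   q1  q2 
   q2   q3  q0 
 * q3   q1  q2 
(> = start, * = accepting)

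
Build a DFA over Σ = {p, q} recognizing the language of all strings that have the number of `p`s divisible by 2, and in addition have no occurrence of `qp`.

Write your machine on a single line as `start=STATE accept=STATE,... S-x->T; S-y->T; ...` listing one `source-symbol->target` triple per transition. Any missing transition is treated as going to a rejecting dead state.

Build one automaton per condition and run them in lockstep. One (2 states) tracks the count of `p`s modulo 2; the other (3 states) tracks partial matches of the forbidden pattern `qp`. Each combined state is a pair, one component from each; accept when both components accept.
A 6-state machine:
       p  q 
>* A   B  C 
   B   A  D 
 * C   E  C 
   D   F  D 
   E   F  E 
   F   E  F 
(> = start, * = accepting)

start=A; accept=A,C; A-p->B; A-q->C; B-p->A; B-q->D; C-p->E; C-q->C; D-p->F; D-q->D; E-p->F; E-q->E; F-p->E; F-q->F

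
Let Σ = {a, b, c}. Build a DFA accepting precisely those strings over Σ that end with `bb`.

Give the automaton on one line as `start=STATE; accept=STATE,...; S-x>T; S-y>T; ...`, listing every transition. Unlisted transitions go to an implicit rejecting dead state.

start=q0; accept=q2; q0-a>q0; q0-b>q1; q0-c>q0; q1-a>q0; q1-b>q2; q1-c>q0; q2-a>q0; q2-b>q2; q2-c>q0

Let each state record the length of the longest suffix of the input read so far that is also a prefix of `bb`. q1 means the last symbol is `b`; q2 means the last 2 symbols are `bb`. Accept only at q2, where the string currently ends in `bb`.
        a   b   c  
>  q0   q0  q1  q0 
   q1   q0  q2  q0 
 * q2   q0  q2  q0 
(> = start, * = accepting)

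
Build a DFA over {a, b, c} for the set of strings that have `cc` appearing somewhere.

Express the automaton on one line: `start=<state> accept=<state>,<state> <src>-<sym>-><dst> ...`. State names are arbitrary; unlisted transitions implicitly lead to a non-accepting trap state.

States s0..s1 record the length of the longest prefix of `cc` that matches the current input suffix. Reaching s2 means `cc` has been seen, and we stay there forever. Accept from s2.
        a   b   c  
>  s0   s0  s0  s1 
   s1   s0  s0  s2 
 * s2   s2  s2  s2 
(> = start, * = accepting)

start=s0 accept=s2 s0-a->s0 s0-b->s0 s0-c->s1 s1-a->s0 s1-b->s0 s1-c->s2 s2-a->s2 s2-b->s2 s2-c->s2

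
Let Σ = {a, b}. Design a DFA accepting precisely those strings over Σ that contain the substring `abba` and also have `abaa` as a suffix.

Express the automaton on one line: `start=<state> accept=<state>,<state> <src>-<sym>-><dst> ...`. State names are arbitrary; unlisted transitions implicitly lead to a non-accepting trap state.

Handle the two conditions separately and then intersect. The first has 5 states tracking whether and how much of `abba` has been seen; the second has 5 states tracking how much of the suffix `abaa` has currently been matched. A product state is a pair (one from each), accepting exactly when both do. Equivalent product states are then merged.
9 states suffice.
        a   b  
>  q0   q1  q0 
   q1   q1  q2 
   q2   q1  q3 
   q3   q4  q0 
   q4   q4  q5 
   q5   q6  q7 
   q6   q8  q5 
   q7   q4  q7 
 * q8   q4  q5 
(> = start, * = accepting)

start=q0 accept=q8 q0-a->q1 q0-b->q0 q1-a->q1 q1-b->q2 q2-a->q1 q2-b->q3 q3-a->q4 q3-b->q0 q4-a->q4 q4-b->q5 q5-a->q6 q5-b->q7 q6-a->q8 q6-b->q5 q7-a->q4 q7-b->q7 q8-a->q4 q8-b->q5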